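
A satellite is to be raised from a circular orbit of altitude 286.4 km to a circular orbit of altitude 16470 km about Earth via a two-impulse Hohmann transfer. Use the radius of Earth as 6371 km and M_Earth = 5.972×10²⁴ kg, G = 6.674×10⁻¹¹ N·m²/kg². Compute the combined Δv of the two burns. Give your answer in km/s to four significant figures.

μ = GM = 6.674×10⁻¹¹ × 5.972×10²⁴ = 3.986×10¹⁴ m³/s².
r₁ = 6371 + 286.4 = 6657.4 km = 6.6574×10⁶ m.
r₂ = 6371 + 16470 = 22841 km = 2.2841×10⁷ m.
Transfer ellipse a_t = (r₁ + r₂)/2 = 1.475×10⁷ m.
At r₁: circular v_c1 = √(μ/r₁) = 7738 m/s; transfer-perigee v_p = √[μ(2/r₁ − 1/a_t)] = 9629 m/s.
Δv₁ = v_p − v_c1 = 1891 m/s.
At r₂: circular v_c2 = √(μ/r₂) = 4177 m/s; transfer-apogee v_a = √[μ(2/r₂ − 1/a_t)] = 2806 m/s.
Δv₂ = v_c2 − v_a = 1371 m/s.
Total Δv = Δv₁ + Δv₂ = 3262 m/s = 3.262 km/s.

Δv_total ≈ 3.262 km/s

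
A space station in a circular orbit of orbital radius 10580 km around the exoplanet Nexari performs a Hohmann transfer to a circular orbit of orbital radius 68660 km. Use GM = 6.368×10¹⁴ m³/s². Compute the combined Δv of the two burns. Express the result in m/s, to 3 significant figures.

r₁ = 10580 km = 1.058×10⁷ m.
r₂ = 68660 km = 6.866×10⁷ m.
Transfer ellipse a_t = (r₁ + r₂)/2 = 3.962×10⁷ m.
At r₁: circular v_c1 = √(μ/r₁) = 7758 m/s; transfer-periapsis v_p = √[μ(2/r₁ − 1/a_t)] = 10210 m/s.
Δv₁ = v_p − v_c1 = 2455 m/s.
At r₂: circular v_c2 = √(μ/r₂) = 3045 m/s; transfer-apoapsis v_a = √[μ(2/r₂ − 1/a_t)] = 1574 m/s.
Δv₂ = v_c2 − v_a = 1472 m/s.
Total Δv = Δv₁ + Δv₂ = 3927 m/s.

Δv_total ≈ 3930 m/s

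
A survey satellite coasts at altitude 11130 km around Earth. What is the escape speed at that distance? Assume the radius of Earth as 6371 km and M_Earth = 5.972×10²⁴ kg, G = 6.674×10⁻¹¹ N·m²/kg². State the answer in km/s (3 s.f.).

μ = GM = 6.674×10⁻¹¹ × 5.972×10²⁴ = 3.986×10¹⁴ m³/s².
r = 6371 + 11130 = 17501 km = 1.7501×10⁷ m.
Escape speed v_esc = √(2μ/r) = √(2 × 3.986×10¹⁴ / 1.750×10⁷) = √(4.555×10⁷) = 6749 m/s.
= 6.749 km/s.

v_esc ≈ 6.75 km/s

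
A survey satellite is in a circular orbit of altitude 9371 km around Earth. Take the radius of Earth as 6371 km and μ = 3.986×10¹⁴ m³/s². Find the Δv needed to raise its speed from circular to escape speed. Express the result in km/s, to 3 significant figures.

Δv ≈ 2.08 km/s

r = 6371 + 9371 = 15742 km = 1.5742×10⁷ m.
Circular speed v_c = √(μ/r) = 5032 m/s.
Escape speed v_esc = √(2μ/r) = √2 × v_c = 7116 m/s.
Δv = v_esc − v_c = 2084 m/s = 2.084 km/s.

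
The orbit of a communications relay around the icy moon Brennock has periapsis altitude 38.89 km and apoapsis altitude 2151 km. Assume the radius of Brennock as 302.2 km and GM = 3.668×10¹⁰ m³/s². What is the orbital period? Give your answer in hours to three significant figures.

T ≈ 15.0 hours

r_p = 302.2 + 38.89 = 341.09 km = 3.4109×10⁵ m.
r_a = 302.2 + 2151 = 2453.2 km = 2.4532×10⁶ m.
Semi-major axis a = (r_p + r_a)/2 = (341.09 + 2453.2)/2 = 1397.1 km = 1.397×10⁶ m.
By Kepler's third law T = 2π√(a³/μ) = 2π × 8.623×10³ = 5.418×10⁴ s.
= 15.05 hours.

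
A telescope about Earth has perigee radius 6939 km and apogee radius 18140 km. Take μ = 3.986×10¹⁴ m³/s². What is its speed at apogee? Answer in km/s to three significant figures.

Semi-major axis a = (r_p + r_a)/2 = 12540 km = 1.254×10⁷ m.
Vis-viva: v² = μ(2/r − 1/a) = 3.986×10¹⁴ × (1.103×10⁻⁷ − 7.975×10⁻⁸) = 1.216×10⁷ m²/s².
v = 3487 m/s = 3.487 km/s.

v ≈ 3.49 km/s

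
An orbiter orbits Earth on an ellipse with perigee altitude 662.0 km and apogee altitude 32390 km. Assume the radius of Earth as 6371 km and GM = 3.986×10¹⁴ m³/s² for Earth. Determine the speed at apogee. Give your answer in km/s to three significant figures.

v ≈ 1.78 km/s

r_p = 6371 + 662.0 = 7033.0 km = 7.0330×10⁶ m.
r_a = 6371 + 32390 = 38761 km = 3.8761×10⁷ m.
Semi-major axis a = (r_p + r_a)/2 = 22897 km = 2.290×10⁷ m.
Vis-viva: v² = μ(2/r − 1/a) = 3.986×10¹⁴ × (5.160×10⁻⁸ − 4.367×10⁻⁸) = 3.159×10⁶ m²/s².
v = 1777 m/s = 1.777 km/s.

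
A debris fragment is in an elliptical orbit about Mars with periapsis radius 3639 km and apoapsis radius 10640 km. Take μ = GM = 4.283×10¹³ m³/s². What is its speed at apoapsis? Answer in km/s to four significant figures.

Semi-major axis a = (r_p + r_a)/2 = 7139.5 km = 7.140×10⁶ m.
Vis-viva: v² = μ(2/r − 1/a) = 4.283×10¹³ × (1.880×10⁻⁷ − 1.401×10⁻⁷) = 2.052×10⁶ m²/s².
v = 1432 m/s = 1.432 km/s.

v ≈ 1.432 km/s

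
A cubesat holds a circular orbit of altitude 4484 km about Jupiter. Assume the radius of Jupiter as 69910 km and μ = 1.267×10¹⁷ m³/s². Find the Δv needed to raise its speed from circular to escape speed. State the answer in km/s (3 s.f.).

r = 69910 + 4484 = 74394 km = 7.4394×10⁷ m.
Circular speed v_c = √(μ/r) = 41270 m/s.
Escape speed v_esc = √(2μ/r) = √2 × v_c = 58360 m/s.
Δv = v_esc − v_c = 17090 m/s = 17.09 km/s.

Δv ≈ 17.1 km/s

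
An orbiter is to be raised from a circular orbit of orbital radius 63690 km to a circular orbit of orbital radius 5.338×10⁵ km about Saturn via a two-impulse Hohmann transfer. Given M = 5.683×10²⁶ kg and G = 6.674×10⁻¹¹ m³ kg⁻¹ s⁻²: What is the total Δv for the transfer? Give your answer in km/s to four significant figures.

μ = GM = 6.674×10⁻¹¹ × 5.683×10²⁶ = 3.793×10¹⁶ m³/s².
r₁ = 63690 km = 6.369×10⁷ m.
r₂ = 5.338×10⁵ km = 5.338×10⁸ m.
Transfer ellipse a_t = (r₁ + r₂)/2 = 2.987×10⁸ m.
At r₁: circular v_c1 = √(μ/r₁) = 24400 m/s; transfer-perikrone v_p = √[μ(2/r₁ − 1/a_t)] = 32620 m/s.
Δv₁ = v_p − v_c1 = 8217 m/s.
At r₂: circular v_c2 = √(μ/r₂) = 8429 m/s; transfer-apokrone v_a = √[μ(2/r₂ − 1/a_t)] = 3892 m/s.
Δv₂ = v_c2 − v_a = 4537 m/s.
Total Δv = Δv₁ + Δv₂ = 12750 m/s = 12.75 km/s.

Δv_total ≈ 12.75 km/s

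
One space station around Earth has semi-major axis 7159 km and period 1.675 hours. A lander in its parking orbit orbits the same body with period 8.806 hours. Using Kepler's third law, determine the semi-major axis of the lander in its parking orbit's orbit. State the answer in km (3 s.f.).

a₂ ≈ 21600 km

Kepler's third law: a³ ∝ T², so a₂ = a₁ (T₂/T₁)^(2/3).
T₂/T₁ = 5.257, (T₂/T₁)^(2/3) = 3.023.
a₂ = 7159 × 3.023 = 21650 km.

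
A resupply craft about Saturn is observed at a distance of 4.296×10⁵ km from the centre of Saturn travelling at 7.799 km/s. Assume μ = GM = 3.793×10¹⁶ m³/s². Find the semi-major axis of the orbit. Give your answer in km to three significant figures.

r = 4.296×10⁸ m.
Vis-viva rearranged: 1/a = 2/r − v²/μ = 4.655×10⁻⁹ − 1.604×10⁻⁹ = 3.052×10⁻⁹ m⁻¹.
a = 3.277×10⁸ m = 3.2767×10⁵ km.

a ≈ 3.28×10⁵ km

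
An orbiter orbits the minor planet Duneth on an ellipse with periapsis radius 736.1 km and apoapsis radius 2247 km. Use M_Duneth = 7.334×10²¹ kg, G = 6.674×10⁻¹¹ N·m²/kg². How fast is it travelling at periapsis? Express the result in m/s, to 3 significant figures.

μ = GM = 6.674×10⁻¹¹ × 7.334×10²¹ = 4.895×10¹¹ m³/s².
Semi-major axis a = (r_p + r_a)/2 = 1491.5 km = 1.492×10⁶ m.
Vis-viva: v² = μ(2/r − 1/a) = 4.895×10¹¹ × (2.717×10⁻⁶ − 6.704×10⁻⁷) = 1.002×10⁶ m²/s².
v = 1001 m/s.

v ≈ 1000 m/s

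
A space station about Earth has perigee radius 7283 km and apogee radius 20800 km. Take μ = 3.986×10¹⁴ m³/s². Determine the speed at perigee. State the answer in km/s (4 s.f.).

Semi-major axis a = (r_p + r_a)/2 = 14042 km = 1.404×10⁷ m.
Vis-viva: v² = μ(2/r − 1/a) = 3.986×10¹⁴ × (2.746×10⁻⁷ − 7.122×10⁻⁸) = 8.107×10⁷ m²/s².
v = 9004 m/s = 9.004 km/s.

v ≈ 9.004 km/s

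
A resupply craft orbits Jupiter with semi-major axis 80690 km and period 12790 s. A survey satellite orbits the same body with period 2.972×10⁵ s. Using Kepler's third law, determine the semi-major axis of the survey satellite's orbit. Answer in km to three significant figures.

a₂ ≈ 6.57×10⁵ km

Kepler's third law: a³ ∝ T², so a₂ = a₁ (T₂/T₁)^(2/3).
T₂/T₁ = 23.24, (T₂/T₁)^(2/3) = 8.143.
a₂ = 80690 × 8.143 = 6.571×10⁵ km.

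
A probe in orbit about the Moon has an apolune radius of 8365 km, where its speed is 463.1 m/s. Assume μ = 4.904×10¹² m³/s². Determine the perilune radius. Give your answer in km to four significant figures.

r_a = 8.365×10⁶ m.
Specific energy ε = v²/2 − μ/r = -4.790×10⁵ J/kg, so a = −μ/(2ε) = 5.119×10⁶ m.
The apsides satisfy r_p + r_a = 2a, so the perilune radius is 2a − r_a = 1.873×10⁶ m = 1872.5 km.

perilune radius ≈ 1873 km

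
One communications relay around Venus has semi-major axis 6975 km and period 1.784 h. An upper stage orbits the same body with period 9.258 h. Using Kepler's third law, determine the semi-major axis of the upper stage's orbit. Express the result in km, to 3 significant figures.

Kepler's third law: a³ ∝ T², so a₂ = a₁ (T₂/T₁)^(2/3).
T₂/T₁ = 5.189, (T₂/T₁)^(2/3) = 2.997.
a₂ = 6975 × 2.997 = 20910 km.

a₂ ≈ 20900 km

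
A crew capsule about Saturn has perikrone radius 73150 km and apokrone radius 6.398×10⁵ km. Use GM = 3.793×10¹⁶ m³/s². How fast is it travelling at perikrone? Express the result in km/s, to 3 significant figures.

v ≈ 30.5 km/s

Semi-major axis a = (r_p + r_a)/2 = 3.5648×10⁵ km = 3.565×10⁸ m.
Vis-viva: v² = μ(2/r − 1/a) = 3.793×10¹⁶ × (2.734×10⁻⁸ − 2.805×10⁻⁹) = 9.306×10⁸ m²/s².
v = 30510 m/s = 30.51 km/s.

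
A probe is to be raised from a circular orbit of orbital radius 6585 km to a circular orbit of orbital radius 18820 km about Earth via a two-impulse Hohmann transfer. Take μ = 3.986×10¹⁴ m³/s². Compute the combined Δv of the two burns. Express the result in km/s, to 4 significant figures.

Δv_total ≈ 2.979 km/s

r₁ = 6585 km = 6.585×10⁶ m.
r₂ = 18820 km = 1.882×10⁷ m.
Transfer ellipse a_t = (r₁ + r₂)/2 = 1.270×10⁷ m.
At r₁: circular v_c1 = √(μ/r₁) = 7780 m/s; transfer-perigee v_p = √[μ(2/r₁ − 1/a_t)] = 9470 m/s.
Δv₁ = v_p − v_c1 = 1690 m/s.
At r₂: circular v_c2 = √(μ/r₂) = 4602 m/s; transfer-apogee v_a = √[μ(2/r₂ − 1/a_t)] = 3314 m/s.
Δv₂ = v_c2 − v_a = 1289 m/s.
Total Δv = Δv₁ + Δv₂ = 2979 m/s = 2.979 km/s.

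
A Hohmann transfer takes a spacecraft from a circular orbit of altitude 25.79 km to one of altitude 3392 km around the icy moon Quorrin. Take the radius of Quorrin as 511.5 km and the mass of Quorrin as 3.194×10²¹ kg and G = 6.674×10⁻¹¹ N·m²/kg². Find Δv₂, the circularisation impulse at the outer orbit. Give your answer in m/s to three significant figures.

Δv ≈ 119 m/s

μ = GM = 6.674×10⁻¹¹ × 3.194×10²¹ = 2.132×10¹¹ m³/s².
r₁ = 511.5 + 25.79 = 537.29 km = 5.3729×10⁵ m.
r₂ = 511.5 + 3392 = 3903.5 km = 3.9035×10⁶ m.
Transfer ellipse a_t = (r₁ + r₂)/2 = 2.220×10⁶ m.
At r₁: circular v_c1 = √(μ/r₁) = 629.9 m/s; transfer-periapsis v_p = √[μ(2/r₁ − 1/a_t)] = 835.2 m/s.
At r₂: circular v_c2 = √(μ/r₂) = 233.7 m/s; transfer-apoapsis v_a = √[μ(2/r₂ − 1/a_t)] = 115.0 m/s.
Δv₂ = v_c2 − v_a = 118.7 m/s.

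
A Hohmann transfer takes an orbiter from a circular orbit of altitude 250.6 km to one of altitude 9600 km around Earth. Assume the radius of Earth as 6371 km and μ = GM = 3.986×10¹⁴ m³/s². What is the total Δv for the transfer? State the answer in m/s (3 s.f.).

Δv_total ≈ 2640 m/s

r₁ = 6371 + 250.6 = 6621.6 km = 6.6216×10⁶ m.
r₂ = 6371 + 9600 = 15971 km = 1.5971×10⁷ m.
Transfer ellipse a_t = (r₁ + r₂)/2 = 1.130×10⁷ m.
At r₁: circular v_c1 = √(μ/r₁) = 7759 m/s; transfer-perigee v_p = √[μ(2/r₁ − 1/a_t)] = 9225 m/s.
Δv₁ = v_p − v_c1 = 1467 m/s.
At r₂: circular v_c2 = √(μ/r₂) = 4996 m/s; transfer-apogee v_a = √[μ(2/r₂ − 1/a_t)] = 3825 m/s.
Δv₂ = v_c2 − v_a = 1171 m/s.
Total Δv = Δv₁ + Δv₂ = 2638 m/s.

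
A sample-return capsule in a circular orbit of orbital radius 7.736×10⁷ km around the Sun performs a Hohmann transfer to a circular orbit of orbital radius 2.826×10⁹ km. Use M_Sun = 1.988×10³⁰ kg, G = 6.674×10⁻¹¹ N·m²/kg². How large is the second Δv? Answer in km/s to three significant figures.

μ = GM = 6.674×10⁻¹¹ × 1.988×10³⁰ = 1.327×10²⁰ m³/s².
r₁ = 7.736×10⁷ km = 7.736×10¹⁰ m.
r₂ = 2.826×10⁹ km = 2.826×10¹² m.
Transfer ellipse a_t = (r₁ + r₂)/2 = 1.452×10¹² m.
At r₁: circular v_c1 = √(μ/r₁) = 41410 m/s; transfer-perihelion v_p = √[μ(2/r₁ − 1/a_t)] = 57780 m/s.
At r₂: circular v_c2 = √(μ/r₂) = 6852 m/s; transfer-aphelion v_a = √[μ(2/r₂ − 1/a_t)] = 1582 m/s.
Δv₂ = v_c2 − v_a = 5270 m/s.
= 5.270 km/s.

Δv ≈ 5.27 km/s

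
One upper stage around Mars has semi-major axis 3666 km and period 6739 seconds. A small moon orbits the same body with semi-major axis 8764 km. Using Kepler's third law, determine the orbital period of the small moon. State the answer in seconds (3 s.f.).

Kepler's third law: T² ∝ a³, so T₂ = T₁ (a₂/a₁)^(3/2).
a₂/a₁ = 2.391, (a₂/a₁)^(3/2) = 3.696.
T₂ = 6739 × 3.696 = 24910 seconds.

T₂ ≈ 24900 seconds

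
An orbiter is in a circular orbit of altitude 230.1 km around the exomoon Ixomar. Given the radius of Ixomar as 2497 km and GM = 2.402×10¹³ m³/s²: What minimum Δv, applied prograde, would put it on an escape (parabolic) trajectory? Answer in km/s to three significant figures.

r = 2497 + 230.1 = 2727.1 km = 2.7271×10⁶ m.
Circular speed v_c = √(μ/r) = 2968 m/s.
Escape speed v_esc = √(2μ/r) = √2 × v_c = 4197 m/s.
Δv = v_esc − v_c = 1229 m/s = 1.229 km/s.

Δv ≈ 1.23 km/s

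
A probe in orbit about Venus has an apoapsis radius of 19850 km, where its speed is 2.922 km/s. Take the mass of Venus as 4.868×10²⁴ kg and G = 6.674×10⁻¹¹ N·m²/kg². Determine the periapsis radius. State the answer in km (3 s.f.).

μ = GM = 6.674×10⁻¹¹ × 4.868×10²⁴ = 3.249×10¹⁴ m³/s².
r_a = 1.985×10⁷ m.
Specific energy ε = v²/2 − μ/r = -1.210×10⁷ J/kg, so a = −μ/(2ε) = 1.343×10⁷ m.
The apsides satisfy r_p + r_a = 2a, so the periapsis radius is 2a − r_a = 7.004×10⁶ m = 7004.4 km.

periapsis radius ≈ 7000 km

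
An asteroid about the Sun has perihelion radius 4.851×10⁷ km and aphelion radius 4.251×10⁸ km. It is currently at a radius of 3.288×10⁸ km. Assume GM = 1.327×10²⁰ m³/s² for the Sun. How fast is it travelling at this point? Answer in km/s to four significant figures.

v ≈ 15.71 km/s

Semi-major axis a = (r_p + r_a)/2 = 2.3680×10⁸ km = 2.368×10¹¹ m.
Vis-viva: v² = μ(2/r − 1/a) = 1.327×10²⁰ × (6.083×10⁻¹² − 4.223×10⁻¹²) = 2.468×10⁸ m²/s².
v = 15710 m/s = 15.71 km/s.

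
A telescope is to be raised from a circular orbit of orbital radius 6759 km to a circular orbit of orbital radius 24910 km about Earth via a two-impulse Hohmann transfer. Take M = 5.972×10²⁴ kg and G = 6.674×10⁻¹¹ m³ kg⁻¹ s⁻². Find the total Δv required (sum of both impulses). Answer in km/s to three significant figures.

μ = GM = 6.674×10⁻¹¹ × 5.972×10²⁴ = 3.986×10¹⁴ m³/s².
r₁ = 6759 km = 6.759×10⁶ m.
r₂ = 24910 km = 2.491×10⁷ m.
Transfer ellipse a_t = (r₁ + r₂)/2 = 1.583×10⁷ m.
At r₁: circular v_c1 = √(μ/r₁) = 7679 m/s; transfer-perigee v_p = √[μ(2/r₁ − 1/a_t)] = 9632 m/s.
Δv₁ = v_p − v_c1 = 1952 m/s.
At r₂: circular v_c2 = √(μ/r₂) = 4000 m/s; transfer-apogee v_a = √[μ(2/r₂ − 1/a_t)] = 2613 m/s.
Δv₂ = v_c2 − v_a = 1387 m/s.
Total Δv = Δv₁ + Δv₂ = 3339 m/s = 3.339 km/s.

Δv_total ≈ 3.34 km/s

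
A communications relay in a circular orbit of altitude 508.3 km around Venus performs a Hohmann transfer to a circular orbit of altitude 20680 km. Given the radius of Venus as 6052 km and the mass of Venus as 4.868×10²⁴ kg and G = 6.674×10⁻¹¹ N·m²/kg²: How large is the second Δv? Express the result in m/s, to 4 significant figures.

Δv ≈ 1298 m/s

μ = GM = 6.674×10⁻¹¹ × 4.868×10²⁴ = 3.249×10¹⁴ m³/s².
r₁ = 6052 + 508.3 = 6560.3 km = 6.5603×10⁶ m.
r₂ = 6052 + 20680 = 26732 km = 2.6732×10⁷ m.
Transfer ellipse a_t = (r₁ + r₂)/2 = 1.665×10⁷ m.
At r₁: circular v_c1 = √(μ/r₁) = 7037 m/s; transfer-periapsis v_p = √[μ(2/r₁ − 1/a_t)] = 8918 m/s.
At r₂: circular v_c2 = √(μ/r₂) = 3486 m/s; transfer-apoapsis v_a = √[μ(2/r₂ − 1/a_t)] = 2189 m/s.
Δv₂ = v_c2 − v_a = 1298 m/s.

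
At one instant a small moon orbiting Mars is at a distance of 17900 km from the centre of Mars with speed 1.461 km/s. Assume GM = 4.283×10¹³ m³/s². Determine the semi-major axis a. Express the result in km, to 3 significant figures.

r = 1.790×10⁷ m.
Vis-viva rearranged: 1/a = 2/r − v²/μ = 1.117×10⁻⁷ − 4.984×10⁻⁸ = 6.189×10⁻⁸ m⁻¹.
a = 1.616×10⁷ m = 16156 km.

a ≈ 16200 km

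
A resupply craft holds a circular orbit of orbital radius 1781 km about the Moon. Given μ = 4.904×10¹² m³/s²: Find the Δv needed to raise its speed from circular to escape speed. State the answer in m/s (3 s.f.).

Δv ≈ 687 m/s

r = 1781 km = 1.781×10⁶ m.
Circular speed v_c = √(μ/r) = 1659 m/s.
Escape speed v_esc = √(2μ/r) = √2 × v_c = 2347 m/s.
Δv = v_esc − v_c = 687.3 m/s.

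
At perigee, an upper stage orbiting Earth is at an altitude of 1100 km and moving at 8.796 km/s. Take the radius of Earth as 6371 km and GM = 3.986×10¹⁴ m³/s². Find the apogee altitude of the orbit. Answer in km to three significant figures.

apogee altitude ≈ 13300 km

r_p = 6371 + 1100 = 7471.0 km = 7.471×10⁶ m.
Specific energy ε = v²/2 − μ/r = -1.467×10⁷ J/kg, so a = −μ/(2ε) = 1.359×10⁷ m.
The apsides satisfy r_p + r_a = 2a, so the apogee radius is 2a − r_p = 1.970×10⁷ m = 19704 km.
Apogee altitude = 19704 − 6371 = 13333 km.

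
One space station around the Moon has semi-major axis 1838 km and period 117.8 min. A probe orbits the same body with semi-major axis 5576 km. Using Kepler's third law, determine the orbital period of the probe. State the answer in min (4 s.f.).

Kepler's third law: T² ∝ a³, so T₂ = T₁ (a₂/a₁)^(3/2).
a₂/a₁ = 3.034, (a₂/a₁)^(3/2) = 5.284.
T₂ = 117.8 × 5.284 = 622.5 min.

T₂ ≈ 622.5 min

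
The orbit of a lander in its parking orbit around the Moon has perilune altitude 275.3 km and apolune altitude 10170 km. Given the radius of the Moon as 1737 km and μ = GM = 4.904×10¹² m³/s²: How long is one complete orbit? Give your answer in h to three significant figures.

T ≈ 14.5 h

r_p = 1737 + 275.3 = 2012.3 km = 2.0123×10⁶ m.
r_a = 1737 + 10170 = 11907 km = 1.1907×10⁷ m.
Semi-major axis a = (r_p + r_a)/2 = (2012.3 + 11907)/2 = 6959.6 km = 6.960×10⁶ m.
By Kepler's third law T = 2π√(a³/μ) = 2π × 8.291×10³ = 5.209×10⁴ s.
= 14.47 h.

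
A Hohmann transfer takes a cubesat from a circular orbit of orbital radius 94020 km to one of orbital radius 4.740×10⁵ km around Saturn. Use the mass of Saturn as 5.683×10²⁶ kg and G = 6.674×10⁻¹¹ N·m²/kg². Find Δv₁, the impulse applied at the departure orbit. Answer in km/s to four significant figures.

μ = GM = 6.674×10⁻¹¹ × 5.683×10²⁶ = 3.793×10¹⁶ m³/s².
r₁ = 94020 km = 9.402×10⁷ m.
r₂ = 4.740×10⁵ km = 4.740×10⁸ m.
Transfer ellipse a_t = (r₁ + r₂)/2 = 2.840×10⁸ m.
At r₁: circular v_c1 = √(μ/r₁) = 20080 m/s; transfer-perikrone v_p = √[μ(2/r₁ − 1/a_t)] = 25950 m/s.
Δv₁ = v_p − v_c1 = 5862 m/s.
= 5.862 km/s.

Δv ≈ 5.862 km/s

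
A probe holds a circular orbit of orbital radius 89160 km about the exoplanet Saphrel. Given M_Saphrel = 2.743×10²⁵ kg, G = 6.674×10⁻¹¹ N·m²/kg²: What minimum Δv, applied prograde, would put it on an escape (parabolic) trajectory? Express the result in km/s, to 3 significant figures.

Δv ≈ 1.88 km/s

μ = GM = 6.674×10⁻¹¹ × 2.743×10²⁵ = 1.831×10¹⁵ m³/s².
r = 89160 km = 8.916×10⁷ m.
Circular speed v_c = √(μ/r) = 4531 m/s.
Escape speed v_esc = √(2μ/r) = √2 × v_c = 6408 m/s.
Δv = v_esc − v_c = 1877 m/s = 1.877 km/s.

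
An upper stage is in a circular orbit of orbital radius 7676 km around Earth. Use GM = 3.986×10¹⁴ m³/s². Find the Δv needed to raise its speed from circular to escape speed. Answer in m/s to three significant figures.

Δv ≈ 2980 m/s

r = 7676 km = 7.676×10⁶ m.
Circular speed v_c = √(μ/r) = 7206 m/s.
Escape speed v_esc = √(2μ/r) = √2 × v_c = 10190 m/s.
Δv = v_esc − v_c = 2985 m/s.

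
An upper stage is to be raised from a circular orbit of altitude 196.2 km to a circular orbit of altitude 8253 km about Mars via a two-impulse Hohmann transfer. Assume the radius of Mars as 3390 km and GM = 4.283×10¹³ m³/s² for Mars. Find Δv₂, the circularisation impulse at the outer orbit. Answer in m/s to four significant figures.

Δv ≈ 601.7 m/s

r₁ = 3390 + 196.2 = 3586.2 km = 3.5862×10⁶ m.
r₂ = 3390 + 8253 = 11643 km = 1.1643×10⁷ m.
Transfer ellipse a_t = (r₁ + r₂)/2 = 7.615×10⁶ m.
At r₁: circular v_c1 = √(μ/r₁) = 3456 m/s; transfer-periapsis v_p = √[μ(2/r₁ − 1/a_t)] = 4273 m/s.
At r₂: circular v_c2 = √(μ/r₂) = 1918 m/s; transfer-apoapsis v_a = √[μ(2/r₂ − 1/a_t)] = 1316 m/s.
Δv₂ = v_c2 − v_a = 601.7 m/s.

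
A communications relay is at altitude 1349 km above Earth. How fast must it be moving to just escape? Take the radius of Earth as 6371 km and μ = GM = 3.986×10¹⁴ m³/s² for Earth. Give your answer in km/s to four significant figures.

v_esc ≈ 10.16 km/s

r = 6371 + 1349 = 7720.0 km = 7.7200×10⁶ m.
Escape speed v_esc = √(2μ/r) = √(2 × 3.986×10¹⁴ / 7.720×10⁶) = √(1.033×10⁸) = 10160 m/s.
= 10.16 km/s.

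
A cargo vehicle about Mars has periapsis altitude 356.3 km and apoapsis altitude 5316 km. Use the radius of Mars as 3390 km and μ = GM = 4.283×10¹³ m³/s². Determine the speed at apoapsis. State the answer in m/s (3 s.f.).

v ≈ 1720 m/s

r_p = 3390 + 356.3 = 3746.3 km = 3.7463×10⁶ m.
r_a = 3390 + 5316 = 8706.0 km = 8.7060×10⁶ m.
Semi-major axis a = (r_p + r_a)/2 = 6226.1 km = 6.226×10⁶ m.
Vis-viva: v² = μ(2/r − 1/a) = 4.283×10¹³ × (2.297×10⁻⁷ − 1.606×10⁻⁷) = 2.960×10⁶ m²/s².
v = 1721 m/s.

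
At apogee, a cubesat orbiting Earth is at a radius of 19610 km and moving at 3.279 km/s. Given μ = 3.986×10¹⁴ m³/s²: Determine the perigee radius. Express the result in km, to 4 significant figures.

r_a = 1.961×10⁷ m.
Specific energy ε = v²/2 − μ/r = -1.495×10⁷ J/kg, so a = −μ/(2ε) = 1.333×10⁷ m.
The apsides satisfy r_p + r_a = 2a, so the perigee radius is 2a − r_a = 7.051×10⁶ m = 7051.4 km.

perigee radius ≈ 7051 km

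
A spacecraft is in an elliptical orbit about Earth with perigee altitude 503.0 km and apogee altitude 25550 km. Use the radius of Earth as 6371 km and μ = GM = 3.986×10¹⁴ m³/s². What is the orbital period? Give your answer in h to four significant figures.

r_p = 6371 + 503.0 = 6874.0 km = 6.8740×10⁶ m.
r_a = 6371 + 25550 = 31921 km = 3.1921×10⁷ m.
Semi-major axis a = (r_p + r_a)/2 = (6874.0 + 31921)/2 = 19398 km = 1.940×10⁷ m.
By Kepler's third law T = 2π√(a³/μ) = 2π × 4.279×10³ = 2.689×10⁴ s.
= 7.468 h.

T ≈ 7.468 h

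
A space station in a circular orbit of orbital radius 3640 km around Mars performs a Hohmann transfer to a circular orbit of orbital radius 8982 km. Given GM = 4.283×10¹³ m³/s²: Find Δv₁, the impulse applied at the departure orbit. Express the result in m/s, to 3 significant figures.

r₁ = 3640 km = 3.640×10⁶ m.
r₂ = 8982 km = 8.982×10⁶ m.
Transfer ellipse a_t = (r₁ + r₂)/2 = 6.311×10⁶ m.
At r₁: circular v_c1 = √(μ/r₁) = 3430 m/s; transfer-periapsis v_p = √[μ(2/r₁ − 1/a_t)] = 4092 m/s.
Δv₁ = v_p − v_c1 = 662.0 m/s.

Δv ≈ 662 m/s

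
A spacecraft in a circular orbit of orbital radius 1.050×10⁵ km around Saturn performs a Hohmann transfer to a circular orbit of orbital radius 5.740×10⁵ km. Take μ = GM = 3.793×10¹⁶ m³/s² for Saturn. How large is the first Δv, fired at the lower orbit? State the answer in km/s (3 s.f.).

r₁ = 1.050×10⁵ km = 1.050×10⁸ m.
r₂ = 5.740×10⁵ km = 5.740×10⁸ m.
Transfer ellipse a_t = (r₁ + r₂)/2 = 3.395×10⁸ m.
At r₁: circular v_c1 = √(μ/r₁) = 19010 m/s; transfer-perikrone v_p = √[μ(2/r₁ − 1/a_t)] = 24710 m/s.
Δv₁ = v_p − v_c1 = 5707 m/s.
= 5.707 km/s.

Δv ≈ 5.71 km/s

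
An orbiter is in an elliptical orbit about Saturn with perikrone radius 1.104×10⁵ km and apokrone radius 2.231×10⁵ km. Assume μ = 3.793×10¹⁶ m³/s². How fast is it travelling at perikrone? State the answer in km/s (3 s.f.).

v ≈ 21.4 km/s

Semi-major axis a = (r_p + r_a)/2 = 1.6675×10⁵ km = 1.668×10⁸ m.
Vis-viva: v² = μ(2/r − 1/a) = 3.793×10¹⁶ × (1.812×10⁻⁸ − 5.997×10⁻⁹) = 4.597×10⁸ m²/s².
v = 21440 m/s = 21.44 km/s.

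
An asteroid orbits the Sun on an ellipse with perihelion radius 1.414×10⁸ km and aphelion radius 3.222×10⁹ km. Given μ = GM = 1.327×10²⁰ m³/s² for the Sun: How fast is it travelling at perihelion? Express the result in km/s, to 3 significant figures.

v ≈ 42.4 km/s

Semi-major axis a = (r_p + r_a)/2 = 1.6817×10⁹ km = 1.682×10¹² m.
Vis-viva: v² = μ(2/r − 1/a) = 1.327×10²⁰ × (1.414×10⁻¹¹ − 5.946×10⁻¹³) = 1.798×10⁹ m²/s².
v = 42400 m/s = 42.40 km/s.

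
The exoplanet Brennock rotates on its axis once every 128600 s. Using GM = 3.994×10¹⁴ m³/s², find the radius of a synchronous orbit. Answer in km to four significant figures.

A synchronous orbit has period T, so by Kepler's third law a = (μT²/4π²)^(1/3).
μT²/4π² = 3.994×10¹⁴ × (1.286×10⁵)² / 39.48 = 1.673×10²³ m³.
a = 5.510×10⁷ m = 55103 km.

r_sync ≈ 55100 km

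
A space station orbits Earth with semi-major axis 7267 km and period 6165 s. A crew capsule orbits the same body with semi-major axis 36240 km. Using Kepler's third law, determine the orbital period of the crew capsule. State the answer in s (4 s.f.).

T₂ ≈ 68660 s

Kepler's third law: T² ∝ a³, so T₂ = T₁ (a₂/a₁)^(3/2).
a₂/a₁ = 4.987, (a₂/a₁)^(3/2) = 11.14.
T₂ = 6165 × 11.14 = 68660 s.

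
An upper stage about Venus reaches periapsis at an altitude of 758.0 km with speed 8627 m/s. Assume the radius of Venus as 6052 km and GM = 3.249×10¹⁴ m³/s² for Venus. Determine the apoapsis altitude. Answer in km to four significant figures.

apoapsis altitude ≈ 18090 km

r_p = 6052 + 758.0 = 6810.0 km = 6.810×10⁶ m.
Specific energy ε = v²/2 − μ/r = -1.050×10⁷ J/kg, so a = −μ/(2ε) = 1.548×10⁷ m.
The apsides satisfy r_p + r_a = 2a, so the apoapsis radius is 2a − r_p = 2.414×10⁷ m = 24143 km.
Apoapsis altitude = 24143 − 6052 = 18091 km.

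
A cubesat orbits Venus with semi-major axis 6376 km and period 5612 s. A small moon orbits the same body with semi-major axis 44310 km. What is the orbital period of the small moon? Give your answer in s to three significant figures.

Kepler's third law: T² ∝ a³, so T₂ = T₁ (a₂/a₁)^(3/2).
a₂/a₁ = 6.949, (a₂/a₁)^(3/2) = 18.32.
T₂ = 5612 × 18.32 = 1.028×10⁵ s.

T₂ ≈ 1.03×10⁵ s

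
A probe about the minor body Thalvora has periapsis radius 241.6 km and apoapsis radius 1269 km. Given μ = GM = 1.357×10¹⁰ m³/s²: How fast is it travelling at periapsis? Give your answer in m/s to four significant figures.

v ≈ 307.2 m/s

Semi-major axis a = (r_p + r_a)/2 = 755.30 km = 7.553×10⁵ m.
Vis-viva: v² = μ(2/r − 1/a) = 1.357×10¹⁰ × (8.278×10⁻⁶ − 1.324×10⁻⁶) = 9.437×10⁴ m²/s².
v = 307.2 m/s.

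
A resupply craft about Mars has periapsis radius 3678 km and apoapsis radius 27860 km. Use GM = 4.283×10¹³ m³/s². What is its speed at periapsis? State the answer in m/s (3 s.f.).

v ≈ 4540 m/s

Semi-major axis a = (r_p + r_a)/2 = 15769 km = 1.577×10⁷ m.
Vis-viva: v² = μ(2/r − 1/a) = 4.283×10¹³ × (5.438×10⁻⁷ − 6.342×10⁻⁸) = 2.057×10⁷ m²/s².
v = 4536 m/s.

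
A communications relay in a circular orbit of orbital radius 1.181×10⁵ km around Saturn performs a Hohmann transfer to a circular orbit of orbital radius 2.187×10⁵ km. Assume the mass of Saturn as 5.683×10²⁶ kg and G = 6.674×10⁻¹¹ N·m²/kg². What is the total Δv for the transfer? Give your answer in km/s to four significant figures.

Δv_total ≈ 4.643 km/s

μ = GM = 6.674×10⁻¹¹ × 5.683×10²⁶ = 3.793×10¹⁶ m³/s².
r₁ = 1.181×10⁵ km = 1.181×10⁸ m.
r₂ = 2.187×10⁵ km = 2.187×10⁸ m.
Transfer ellipse a_t = (r₁ + r₂)/2 = 1.684×10⁸ m.
At r₁: circular v_c1 = √(μ/r₁) = 17920 m/s; transfer-perikrone v_p = √[μ(2/r₁ − 1/a_t)] = 20420 m/s.
Δv₁ = v_p − v_c1 = 2502 m/s.
At r₂: circular v_c2 = √(μ/r₂) = 13170 m/s; transfer-apokrone v_a = √[μ(2/r₂ − 1/a_t)] = 11030 m/s.
Δv₂ = v_c2 − v_a = 2141 m/s.
Total Δv = Δv₁ + Δv₂ = 4643 m/s = 4.643 km/s.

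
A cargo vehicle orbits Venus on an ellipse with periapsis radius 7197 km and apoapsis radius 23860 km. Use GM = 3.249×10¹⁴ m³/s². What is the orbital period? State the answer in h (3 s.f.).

Semi-major axis a = (r_p + r_a)/2 = (7197.0 + 23860)/2 = 15528 km = 1.553×10⁷ m.
By Kepler's third law T = 2π√(a³/μ) = 2π × 3.395×10³ = 2.133×10⁴ s.
= 5.925 h.

T ≈ 5.93 h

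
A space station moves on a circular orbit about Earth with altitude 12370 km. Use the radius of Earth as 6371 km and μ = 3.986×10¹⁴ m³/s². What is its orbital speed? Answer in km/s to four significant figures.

r = 6371 + 12370 = 18741 km = 1.8741×10⁷ m.
For a circular orbit v = √(μ/r) = √(3.986×10¹⁴ / 1.874×10⁷) = √(2.127×10⁷) = 4612 m/s.
That is 4.612 km/s.

v ≈ 4.612 km/s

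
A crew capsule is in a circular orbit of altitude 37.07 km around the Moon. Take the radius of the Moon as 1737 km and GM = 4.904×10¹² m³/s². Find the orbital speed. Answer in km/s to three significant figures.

v ≈ 1.66 km/s

r = 1737 + 37.07 = 1774.1 km = 1.7741×10⁶ m.
For a circular orbit v = √(μ/r) = √(4.904×10¹² / 1.774×10⁶) = √(2.764×10⁶) = 1663 m/s.
That is 1.663 km/s.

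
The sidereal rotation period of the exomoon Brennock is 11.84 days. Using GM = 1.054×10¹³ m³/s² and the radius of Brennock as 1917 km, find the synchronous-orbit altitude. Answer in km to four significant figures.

h_sync ≈ 63460 km

T = 11.84 days = 1.023×10⁶ s.
A synchronous orbit has period T, so by Kepler's third law a = (μT²/4π²)^(1/3).
μT²/4π² = 1.054×10¹³ × (1.023×10⁶)² / 39.48 = 2.794×10²³ m³.
a = 6.537×10⁷ m = 65374 km.
Altitude h = a − R = 65374 − 1917 = 63457 km.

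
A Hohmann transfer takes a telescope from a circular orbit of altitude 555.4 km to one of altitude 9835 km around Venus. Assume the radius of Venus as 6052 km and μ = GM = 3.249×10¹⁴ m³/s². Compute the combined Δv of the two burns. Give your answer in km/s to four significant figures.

Δv_total ≈ 2.378 km/s

r₁ = 6052 + 555.4 = 6607.4 km = 6.6074×10⁶ m.
r₂ = 6052 + 9835 = 15887 km = 1.5887×10⁷ m.
Transfer ellipse a_t = (r₁ + r₂)/2 = 1.125×10⁷ m.
At r₁: circular v_c1 = √(μ/r₁) = 7012 m/s; transfer-periapsis v_p = √[μ(2/r₁ − 1/a_t)] = 8334 m/s.
Δv₁ = v_p − v_c1 = 1322 m/s.
At r₂: circular v_c2 = √(μ/r₂) = 4522 m/s; transfer-apoapsis v_a = √[μ(2/r₂ − 1/a_t)] = 3466 m/s.
Δv₂ = v_c2 − v_a = 1056 m/s.
Total Δv = Δv₁ + Δv₂ = 2378 m/s = 2.378 km/s.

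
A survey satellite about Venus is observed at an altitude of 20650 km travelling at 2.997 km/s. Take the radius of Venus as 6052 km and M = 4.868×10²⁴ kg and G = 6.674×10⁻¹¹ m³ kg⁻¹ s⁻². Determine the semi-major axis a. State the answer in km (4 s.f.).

μ = GM = 6.674×10⁻¹¹ × 4.868×10²⁴ = 3.249×10¹⁴ m³/s².
r = 6052 + 20650 = 26702 km = 2.670×10⁷ m.
Specific orbital energy ε = v²/2 − μ/r = (2997)²/2 − 3.249×10¹⁴/2.670×10⁷ = -7.676×10⁶ J/kg.
Since ε = −μ/(2a), a = −μ/(2ε) = 2.116×10⁷ m = 21162 km.

a ≈ 21160 km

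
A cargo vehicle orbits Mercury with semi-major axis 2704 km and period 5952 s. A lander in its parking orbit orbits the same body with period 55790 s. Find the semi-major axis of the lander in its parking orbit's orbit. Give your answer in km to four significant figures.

Kepler's third law: a³ ∝ T², so a₂ = a₁ (T₂/T₁)^(2/3).
T₂/T₁ = 9.373, (T₂/T₁)^(2/3) = 4.446.
a₂ = 2704 × 4.446 = 12020 km.

a₂ ≈ 12020 km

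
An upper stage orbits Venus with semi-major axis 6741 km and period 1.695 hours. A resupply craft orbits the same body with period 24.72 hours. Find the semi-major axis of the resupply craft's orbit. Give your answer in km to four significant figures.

Kepler's third law: a³ ∝ T², so a₂ = a₁ (T₂/T₁)^(2/3).
T₂/T₁ = 14.58, (T₂/T₁)^(2/3) = 5.969.
a₂ = 6741 × 5.969 = 40240 km.

a₂ ≈ 40240 km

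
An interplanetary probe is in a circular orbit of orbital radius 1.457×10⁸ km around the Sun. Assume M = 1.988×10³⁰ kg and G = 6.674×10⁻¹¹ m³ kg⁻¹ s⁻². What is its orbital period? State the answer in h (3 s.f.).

T ≈ 8430 h

μ = GM = 6.674×10⁻¹¹ × 1.988×10³⁰ = 1.327×10²⁰ m³/s².
r = 1.457×10⁸ km = 1.457×10¹¹ m.
Kepler's third law: T = 2π√(r³/μ) = 2π√((1.457×10¹¹)³ / 1.327×10²⁰).
r³/μ = 2.331×10¹³ s², so T = 2π × 4.828×10⁶ = 3.034×10⁷ s.
Converting: 3.034×10⁷ s ÷ 3600 = 8427 h.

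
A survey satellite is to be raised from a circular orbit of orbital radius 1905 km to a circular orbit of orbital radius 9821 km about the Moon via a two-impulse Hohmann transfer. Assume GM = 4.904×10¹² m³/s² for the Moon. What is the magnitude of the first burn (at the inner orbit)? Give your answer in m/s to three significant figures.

Δv ≈ 472 m/s

r₁ = 1905 km = 1.905×10⁶ m.
r₂ = 9821 km = 9.821×10⁶ m.
Transfer ellipse a_t = (r₁ + r₂)/2 = 5.863×10⁶ m.
At r₁: circular v_c1 = √(μ/r₁) = 1604 m/s; transfer-perilune v_p = √[μ(2/r₁ − 1/a_t)] = 2077 m/s.
Δv₁ = v_p − v_c1 = 472.1 m/s.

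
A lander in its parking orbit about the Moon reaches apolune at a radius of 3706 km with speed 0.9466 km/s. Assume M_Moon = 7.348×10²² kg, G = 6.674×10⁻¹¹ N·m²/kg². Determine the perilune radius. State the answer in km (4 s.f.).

perilune radius ≈ 1897 km

μ = GM = 6.674×10⁻¹¹ × 7.348×10²² = 4.904×10¹² m³/s².
r_a = 3.706×10⁶ m.
Specific energy ε = v²/2 − μ/r = -8.752×10⁵ J/kg, so a = −μ/(2ε) = 2.802×10⁶ m.
The apsides satisfy r_p + r_a = 2a, so the perilune radius is 2a − r_a = 1.897×10⁶ m = 1897.0 km.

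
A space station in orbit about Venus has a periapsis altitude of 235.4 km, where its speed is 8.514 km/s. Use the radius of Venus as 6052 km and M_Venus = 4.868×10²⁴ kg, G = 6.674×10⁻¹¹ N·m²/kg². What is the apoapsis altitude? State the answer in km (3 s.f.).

apoapsis altitude ≈ 8720 km

μ = GM = 6.674×10⁻¹¹ × 4.868×10²⁴ = 3.249×10¹⁴ m³/s².
r_p = 6052 + 235.4 = 6287.4 km = 6.287×10⁶ m.
Specific energy ε = v²/2 − μ/r = -1.543×10⁷ J/kg, so a = −μ/(2ε) = 1.053×10⁷ m.
The apsides satisfy r_p + r_a = 2a, so the apoapsis radius is 2a − r_p = 1.477×10⁷ m = 14770 km.
Apoapsis altitude = 14770 − 6052 = 8717.5 km.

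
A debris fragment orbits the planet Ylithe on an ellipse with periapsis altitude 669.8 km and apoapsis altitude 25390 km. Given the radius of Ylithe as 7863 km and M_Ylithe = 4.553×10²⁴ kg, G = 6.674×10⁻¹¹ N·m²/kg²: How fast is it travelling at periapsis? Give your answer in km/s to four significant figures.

v ≈ 7.529 km/s

μ = GM = 6.674×10⁻¹¹ × 4.553×10²⁴ = 3.039×10¹⁴ m³/s².
r_p = 7863 + 669.8 = 8532.8 km = 8.5328×10⁶ m.
r_a = 7863 + 25390 = 33253 km = 3.3253×10⁷ m.
Semi-major axis a = (r_p + r_a)/2 = 20893 km = 2.089×10⁷ m.
Vis-viva: v² = μ(2/r − 1/a) = 3.039×10¹⁴ × (2.344×10⁻⁷ − 4.786×10⁻⁸) = 5.668×10⁷ m²/s².
v = 7529 m/s = 7.529 km/s.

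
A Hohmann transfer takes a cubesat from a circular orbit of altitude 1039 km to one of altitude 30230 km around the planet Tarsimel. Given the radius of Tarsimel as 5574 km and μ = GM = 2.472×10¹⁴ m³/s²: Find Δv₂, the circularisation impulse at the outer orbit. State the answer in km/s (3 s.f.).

Δv ≈ 1.16 km/s

r₁ = 5574 + 1039 = 6613.0 km = 6.6130×10⁶ m.
r₂ = 5574 + 30230 = 35804 km = 3.5804×10⁷ m.
Transfer ellipse a_t = (r₁ + r₂)/2 = 2.121×10⁷ m.
At r₁: circular v_c1 = √(μ/r₁) = 6114 m/s; transfer-periapsis v_p = √[μ(2/r₁ − 1/a_t)] = 7944 m/s.
At r₂: circular v_c2 = √(μ/r₂) = 2628 m/s; transfer-apoapsis v_a = √[μ(2/r₂ − 1/a_t)] = 1467 m/s.
Δv₂ = v_c2 − v_a = 1160 m/s.
= 1.160 km/s.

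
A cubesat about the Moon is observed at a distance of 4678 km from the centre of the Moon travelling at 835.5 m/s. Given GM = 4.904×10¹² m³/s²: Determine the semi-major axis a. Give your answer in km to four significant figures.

r = 4.678×10⁶ m.
Specific orbital energy ε = v²/2 − μ/r = (835.5)²/2 − 4.904×10¹²/4.678×10⁶ = -6.993×10⁵ J/kg.
Since ε = −μ/(2a), a = −μ/(2ε) = 3.506×10⁶ m = 3506.5 km.

a ≈ 3506 km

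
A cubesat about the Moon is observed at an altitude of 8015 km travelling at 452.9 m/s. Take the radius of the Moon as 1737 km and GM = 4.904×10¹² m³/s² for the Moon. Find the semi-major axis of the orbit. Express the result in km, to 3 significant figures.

r = 1737 + 8015 = 9752.0 km = 9.752×10⁶ m.
Specific orbital energy ε = v²/2 − μ/r = (452.9)²/2 − 4.904×10¹²/9.752×10⁶ = -4.003×10⁵ J/kg.
Since ε = −μ/(2a), a = −μ/(2ε) = 6.125×10⁶ m = 6125.2 km.

a ≈ 6130 km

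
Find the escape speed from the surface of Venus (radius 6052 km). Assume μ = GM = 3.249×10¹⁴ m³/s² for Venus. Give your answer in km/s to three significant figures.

v_esc ≈ 10.4 km/s

r = R = 6.052×10⁶ m.
Escape speed v_esc = √(2μ/r) = √(2 × 3.249×10¹⁴ / 6.052×10⁶) = √(1.074×10⁸) = 10360 m/s.
= 10.36 km/s.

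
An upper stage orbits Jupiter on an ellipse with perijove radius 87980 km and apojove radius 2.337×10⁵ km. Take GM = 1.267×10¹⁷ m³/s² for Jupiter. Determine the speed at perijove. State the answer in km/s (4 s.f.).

Semi-major axis a = (r_p + r_a)/2 = 1.6084×10⁵ km = 1.608×10⁸ m.
Vis-viva: v² = μ(2/r − 1/a) = 1.267×10¹⁷ × (2.273×10⁻⁸ − 6.217×10⁻⁹) = 2.092×10⁹ m²/s².
v = 45740 m/s = 45.74 km/s.

v ≈ 45.74 km/s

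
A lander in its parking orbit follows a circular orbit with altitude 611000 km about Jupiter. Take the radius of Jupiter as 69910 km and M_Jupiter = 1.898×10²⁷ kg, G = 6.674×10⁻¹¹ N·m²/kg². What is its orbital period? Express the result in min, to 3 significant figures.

μ = GM = 6.674×10⁻¹¹ × 1.898×10²⁷ = 1.267×10¹⁷ m³/s².
r = 69910 + 611000 = 680910 km = 6.8091×10⁸ m.
Kepler's third law: T = 2π√(r³/μ) = 2π√((6.809×10⁸)³ / 1.267×10¹⁷).
r³/μ = 2.492×10⁹ s², so T = 2π × 4.992×10⁴ = 3.137×10⁵ s.
Converting: 3.137×10⁵ s ÷ 60.00 = 5228 min.

T ≈ 5230 min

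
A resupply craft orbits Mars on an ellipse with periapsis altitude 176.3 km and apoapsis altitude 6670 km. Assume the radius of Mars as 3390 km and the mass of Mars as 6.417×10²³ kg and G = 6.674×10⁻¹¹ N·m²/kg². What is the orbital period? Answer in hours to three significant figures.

μ = GM = 6.674×10⁻¹¹ × 6.417×10²³ = 4.283×10¹³ m³/s².
r_p = 3390 + 176.3 = 3566.3 km = 3.5663×10⁶ m.
r_a = 3390 + 6670 = 10060 km = 1.0060×10⁷ m.
Semi-major axis a = (r_p + r_a)/2 = (3566.3 + 10060)/2 = 6813.1 km = 6.813×10⁶ m.
By Kepler's third law T = 2π√(a³/μ) = 2π × 2.717×10³ = 1.707×10⁴ s.
= 4.743 hours.

T ≈ 4.74 hours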